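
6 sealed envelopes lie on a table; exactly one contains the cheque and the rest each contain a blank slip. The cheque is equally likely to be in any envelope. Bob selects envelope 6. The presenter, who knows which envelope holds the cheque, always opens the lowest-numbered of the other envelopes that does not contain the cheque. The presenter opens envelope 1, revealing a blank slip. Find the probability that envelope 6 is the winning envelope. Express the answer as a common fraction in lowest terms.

Apply Bayes' rule, conditioning on where the cheque actually is.
If it is in envelope 1 (prior 1/6): the presenter opened envelope 1, so this case is ruled out; weight (1/6)·0 = 0.
If it is in any of envelopes 2, 3, 4, 5, and 6 (prior 1/6 each): envelope 1 is the lowest-numbered option available, probability 1; weight (1/6)·1 = 1/6 each.
The weights sum to 5/6.
So P(the cheque in envelope 6 | the presenter opened envelope 1) = (1/6) / (5/6) = 1/5.

1/5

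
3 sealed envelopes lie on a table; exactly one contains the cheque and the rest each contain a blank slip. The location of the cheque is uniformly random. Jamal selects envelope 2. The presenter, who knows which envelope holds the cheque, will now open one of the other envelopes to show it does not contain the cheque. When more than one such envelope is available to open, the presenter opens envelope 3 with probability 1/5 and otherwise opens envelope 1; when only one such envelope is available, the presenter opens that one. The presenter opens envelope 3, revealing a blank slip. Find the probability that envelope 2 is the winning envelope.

1/6

Condition on the true location of the cheque.
If it is in envelope 1 (prior 1/3): only envelope 3 is available, probability 1; weight (1/3)·1 = 1/3.
If it is in envelope 2 (prior 1/3): envelope 3 is available, opened with probability 1/5; weight (1/3)·(1/5) = 1/15.
If it is in envelope 3 (prior 1/3): the presenter opened envelope 3, so this case is ruled out; weight (1/3)·0 = 0.
The weights sum to 2/5.
So P(the cheque in envelope 2 | the presenter opened envelope 3) = (1/15) / (2/5) = 1/6.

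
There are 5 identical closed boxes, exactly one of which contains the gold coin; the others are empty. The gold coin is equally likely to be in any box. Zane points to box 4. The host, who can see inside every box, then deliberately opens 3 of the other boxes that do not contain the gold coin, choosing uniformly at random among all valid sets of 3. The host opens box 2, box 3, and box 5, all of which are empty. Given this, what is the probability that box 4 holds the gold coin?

Condition on the true location of the gold coin.
If it is in box 1 (prior 1/5): the host has no choice, probability 1; weight (1/5)·1 = 1/5.
If it is in any of boxes 2, 3, and 5 (prior 1/5 each): that box was opened and seen not to hold the prize — ruled out; weight (1/5)·0 = 0 each.
If it is in box 4 (prior 1/5): the host has 4 equally likely choices, so probability 1/4; weight (1/5)·(1/4) = 1/20.
The weights sum to 1/4.
So P(the gold coin in box 4 | the host opened box 2, box 3, and box 5) = (1/20) / (1/4) = 1/5.

1/5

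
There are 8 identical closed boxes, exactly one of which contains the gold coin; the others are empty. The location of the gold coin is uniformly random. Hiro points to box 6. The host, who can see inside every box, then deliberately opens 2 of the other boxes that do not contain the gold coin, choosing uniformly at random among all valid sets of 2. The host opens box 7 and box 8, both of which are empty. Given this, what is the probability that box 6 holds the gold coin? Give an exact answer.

Consider each possible location of the gold coin in turn.
If it is in any of boxes 1, 2, 3, 4, and 5 (prior 1/8 each): the host has 15 equally likely choices, so probability 1/15; weight (1/8)·(1/15) = 1/120 each.
If it is in box 6 (prior 1/8): the host has 21 equally likely choices, so probability 1/21; weight (1/8)·(1/21) = 1/168.
If it is in either of boxes 7 and 8 (prior 1/8 each): that box was opened and seen not to hold the prize — ruled out; weight (1/8)·0 = 0 each.
The weights sum to 1/21.
So P(the gold coin in box 6 | the host opened box 7 and box 8) = (1/168) / (1/21) = 1/8.

1/8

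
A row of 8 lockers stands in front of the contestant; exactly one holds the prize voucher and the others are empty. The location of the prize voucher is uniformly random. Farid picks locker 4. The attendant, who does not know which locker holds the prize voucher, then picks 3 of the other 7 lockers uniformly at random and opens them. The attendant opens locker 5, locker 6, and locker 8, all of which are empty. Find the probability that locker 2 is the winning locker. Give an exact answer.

1/5

Because the attendant chose which lockers to open without knowing where the prize voucher is, the choice is independent of the prize location. Learning that none of the 3 opened lockers holds the prize voucher simply rules out those 3 locations and leaves the remaining 5 lockers still equally likely by symmetry.
So P(the prize voucher in locker 2) = 1/5.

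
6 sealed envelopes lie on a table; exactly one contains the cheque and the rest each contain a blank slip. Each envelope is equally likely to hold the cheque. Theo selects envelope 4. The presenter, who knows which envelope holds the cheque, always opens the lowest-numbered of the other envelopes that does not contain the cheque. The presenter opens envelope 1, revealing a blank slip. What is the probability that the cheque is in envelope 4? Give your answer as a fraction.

1/5

Condition on the true location of the cheque.
If it is in envelope 1 (prior 1/6): the presenter opened envelope 1, so this case is ruled out; weight (1/6)·0 = 0.
If it is in any of envelopes 2, 3, 4, 5, and 6 (prior 1/6 each): envelope 1 is the lowest-numbered option available, probability 1; weight (1/6)·1 = 1/6 each.
The weights sum to 5/6.
So P(the cheque in envelope 4 | the presenter opened envelope 1) = (1/6) / (5/6) = 1/5.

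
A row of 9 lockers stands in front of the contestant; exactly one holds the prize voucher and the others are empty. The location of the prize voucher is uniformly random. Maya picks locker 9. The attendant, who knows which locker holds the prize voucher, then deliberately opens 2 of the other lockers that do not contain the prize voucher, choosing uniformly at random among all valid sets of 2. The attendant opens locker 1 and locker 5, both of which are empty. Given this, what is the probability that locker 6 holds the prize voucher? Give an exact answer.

Consider each possible location of the prize voucher in turn.
If it is in either of lockers 1 and 5 (prior 1/9 each): that locker was opened and seen not to hold the prize — ruled out; weight (1/9)·0 = 0 each.
If it is in any of lockers 2, 3, 4, 6, 7, and 8 (prior 1/9 each): the attendant has 21 equally likely choices, so probability 1/21; weight (1/9)·(1/21) = 1/189 each.
If it is in locker 9 (prior 1/9): the attendant has 28 equally likely choices, so probability 1/28; weight (1/9)·(1/28) = 1/252.
The weights sum to 1/28.
So P(the prize voucher in locker 6 | the attendant opened locker 1 and locker 5) = (1/189) / (1/28) = 4/27.

4/27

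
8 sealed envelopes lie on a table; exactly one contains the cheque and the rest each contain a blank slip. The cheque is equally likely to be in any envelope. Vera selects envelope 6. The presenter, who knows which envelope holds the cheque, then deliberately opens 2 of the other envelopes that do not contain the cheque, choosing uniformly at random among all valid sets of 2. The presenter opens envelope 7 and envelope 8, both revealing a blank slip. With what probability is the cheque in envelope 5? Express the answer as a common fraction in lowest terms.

Condition on the true location of the cheque.
If it is in any of envelopes 1, 2, 3, 4, and 5 (prior 1/8 each): the presenter has 15 equally likely choices, so probability 1/15; weight (1/8)·(1/15) = 1/120 each.
If it is in envelope 6 (prior 1/8): the presenter has 21 equally likely choices, so probability 1/21; weight (1/8)·(1/21) = 1/168.
If it is in either of envelopes 7 and 8 (prior 1/8 each): that envelope was opened and seen not to hold the prize — ruled out; weight (1/8)·0 = 0 each.
The weights sum to 1/21.
So P(the cheque in envelope 5 | the presenter opened envelope 7 and envelope 8) = (1/120) / (1/21) = 7/40.

7/40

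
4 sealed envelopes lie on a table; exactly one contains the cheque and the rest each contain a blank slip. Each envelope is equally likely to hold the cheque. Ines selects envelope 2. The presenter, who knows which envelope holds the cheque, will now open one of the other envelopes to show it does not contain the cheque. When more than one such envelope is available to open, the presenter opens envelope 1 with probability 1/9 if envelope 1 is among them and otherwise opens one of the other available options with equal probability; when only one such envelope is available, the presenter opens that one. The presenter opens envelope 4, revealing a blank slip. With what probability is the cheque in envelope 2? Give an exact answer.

8/33

Consider each possible location of the cheque in turn.
If it is in envelope 1 (prior 1/4): envelope 1 holds the prize so is unavailable; the presenter chooses uniformly among the 2 others, probability 1/2; weight (1/4)·(1/2) = 1/8.
If it is in envelope 2 (prior 1/4): envelope 1 is available but not opened; envelope 4 gets probability (1 − 1/9)/2 = 4/9; weight (1/4)·(4/9) = 1/9.
If it is in envelope 3 (prior 1/4): envelope 1 is available but not opened, probability 8/9; weight (1/4)·(8/9) = 2/9.
If it is in envelope 4 (prior 1/4): the presenter opened envelope 4, so this case is ruled out; weight (1/4)·0 = 0.
The weights sum to 11/24.
So P(the cheque in envelope 2 | the presenter opened envelope 4) = (1/9) / (11/24) = 8/33.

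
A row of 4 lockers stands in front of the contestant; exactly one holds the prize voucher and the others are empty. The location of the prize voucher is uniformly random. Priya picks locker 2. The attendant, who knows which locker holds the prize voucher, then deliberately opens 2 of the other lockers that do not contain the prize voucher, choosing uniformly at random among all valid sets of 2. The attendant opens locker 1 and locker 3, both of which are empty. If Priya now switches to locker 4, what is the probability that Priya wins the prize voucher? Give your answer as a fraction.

Consider each possible location of the prize voucher in turn.
If it is in either of lockers 1 and 3 (prior 1/4 each): that locker was opened and seen not to hold the prize — ruled out; weight (1/4)·0 = 0 each.
If it is in locker 2 (prior 1/4): the attendant has 3 equally likely choices, so probability 1/3; weight (1/4)·(1/3) = 1/12.
If it is in locker 4 (prior 1/4): the attendant has no choice, probability 1; weight (1/4)·1 = 1/4.
The weights sum to 1/3.
So P(the prize voucher in locker 4 | the attendant opened locker 1 and locker 3) = (1/4) / (1/3) = 3/4.

3/4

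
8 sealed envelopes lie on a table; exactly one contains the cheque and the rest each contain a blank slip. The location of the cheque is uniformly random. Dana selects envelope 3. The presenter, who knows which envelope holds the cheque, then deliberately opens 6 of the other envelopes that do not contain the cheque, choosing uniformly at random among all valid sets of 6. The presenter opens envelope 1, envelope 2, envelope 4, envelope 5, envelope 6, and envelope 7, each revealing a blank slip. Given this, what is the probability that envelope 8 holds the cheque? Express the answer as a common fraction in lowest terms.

7/8

Consider each possible location of the cheque in turn.
If it is in any of envelopes 1, 2, 4, 5, 6, and 7 (prior 1/8 each): that envelope was opened and seen not to hold the prize — ruled out; weight (1/8)·0 = 0 each.
If it is in envelope 3 (prior 1/8): the presenter has 7 equally likely choices, so probability 1/7; weight (1/8)·(1/7) = 1/56.
If it is in envelope 8 (prior 1/8): the presenter has no choice, probability 1; weight (1/8)·1 = 1/8.
The weights sum to 1/7.
So P(the cheque in envelope 8 | the presenter opened envelope 1, envelope 2, envelope 4, envelope 5, envelope 6, and envelope 7) = (1/8) / (1/7) = 7/8.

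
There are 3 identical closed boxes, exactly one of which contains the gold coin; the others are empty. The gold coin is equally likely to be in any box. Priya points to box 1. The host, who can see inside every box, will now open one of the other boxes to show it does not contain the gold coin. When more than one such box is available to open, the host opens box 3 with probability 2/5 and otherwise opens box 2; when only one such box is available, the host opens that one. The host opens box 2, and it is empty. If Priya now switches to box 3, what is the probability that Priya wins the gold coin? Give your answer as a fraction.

5/8

Condition on the true location of the gold coin.
If it is in box 1 (prior 1/3): box 3 is available but not opened, probability 3/5; weight (1/3)·(3/5) = 1/5.
If it is in box 2 (prior 1/3): the host opened box 2, so this case is ruled out; weight (1/3)·0 = 0.
If it is in box 3 (prior 1/3): only box 2 is available, probability 1; weight (1/3)·1 = 1/3.
The weights sum to 8/15.
So P(the gold coin in box 3 | the host opened box 2) = (1/3) / (8/15) = 5/8.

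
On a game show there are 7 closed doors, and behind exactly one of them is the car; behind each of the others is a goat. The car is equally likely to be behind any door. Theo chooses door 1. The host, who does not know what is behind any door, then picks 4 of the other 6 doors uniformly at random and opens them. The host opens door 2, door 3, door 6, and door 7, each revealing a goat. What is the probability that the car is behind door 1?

1/3

Because the host chose which doors to open without knowing where the car is, the choice is independent of the prize location. Learning that none of the 4 opened doors holds the car simply rules out those 4 locations and leaves the remaining 3 doors still equally likely by symmetry.
So P(the car behind door 1) = 1/3.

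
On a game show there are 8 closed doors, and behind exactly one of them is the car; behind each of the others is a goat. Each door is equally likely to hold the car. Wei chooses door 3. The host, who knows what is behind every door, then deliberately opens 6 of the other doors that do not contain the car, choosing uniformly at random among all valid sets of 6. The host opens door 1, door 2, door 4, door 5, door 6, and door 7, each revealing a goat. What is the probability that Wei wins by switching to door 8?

Consider each possible location of the car in turn.
If it is behind any of doors 1, 2, 4, 5, 6, and 7 (prior 1/8 each): that door was opened and seen not to hold the prize — ruled out; weight (1/8)·0 = 0 each.
If it is behind door 3 (prior 1/8): the host has 7 equally likely choices, so probability 1/7; weight (1/8)·(1/7) = 1/56.
If it is behind door 8 (prior 1/8): the host has no choice, probability 1; weight (1/8)·1 = 1/8.
The weights sum to 1/7.
So P(the car behind door 8 | the host opened door 1, door 2, door 4, door 5, door 6, and door 7) = (1/8) / (1/7) = 7/8.

7/8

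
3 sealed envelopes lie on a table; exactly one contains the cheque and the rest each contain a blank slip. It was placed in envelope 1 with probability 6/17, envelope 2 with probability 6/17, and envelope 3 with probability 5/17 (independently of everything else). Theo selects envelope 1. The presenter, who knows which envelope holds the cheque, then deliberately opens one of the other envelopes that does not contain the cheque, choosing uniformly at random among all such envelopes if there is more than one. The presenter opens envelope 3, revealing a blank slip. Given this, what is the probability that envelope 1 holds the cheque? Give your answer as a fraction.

1/3

Consider each possible location of the cheque in turn.
If it is in envelope 1 (prior 6/17): the presenter has 2 equally likely choices, so probability 1/2; weight (6/17)·(1/2) = 3/17.
If it is in envelope 2 (prior 6/17): the presenter has no choice, probability 1; weight (6/17)·1 = 6/17.
If it is in envelope 3 (prior 5/17): the presenter opened envelope 3, so this case is ruled out; weight (5/17)·0 = 0.
The weights sum to 9/17.
So P(the cheque in envelope 1 | the presenter opened envelope 3) = (3/17) / (9/17) = 1/3.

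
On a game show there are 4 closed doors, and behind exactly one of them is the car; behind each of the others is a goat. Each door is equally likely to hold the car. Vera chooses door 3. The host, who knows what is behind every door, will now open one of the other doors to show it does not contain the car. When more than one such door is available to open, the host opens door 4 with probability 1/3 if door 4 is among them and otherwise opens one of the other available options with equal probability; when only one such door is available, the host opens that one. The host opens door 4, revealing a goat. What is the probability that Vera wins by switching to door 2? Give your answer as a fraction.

1/3

Condition on the true location of the car.
If it is behind any of doors 1, 2, and 3 (prior 1/4 each): door 4 is available, opened with probability 1/3; weight (1/4)·(1/3) = 1/12 each.
If it is behind door 4 (prior 1/4): the host opened door 4, so this case is ruled out; weight (1/4)·0 = 0.
The weights sum to 1/4.
So P(the car behind door 2 | the host opened door 4) = (1/12) / (1/4) = 1/3.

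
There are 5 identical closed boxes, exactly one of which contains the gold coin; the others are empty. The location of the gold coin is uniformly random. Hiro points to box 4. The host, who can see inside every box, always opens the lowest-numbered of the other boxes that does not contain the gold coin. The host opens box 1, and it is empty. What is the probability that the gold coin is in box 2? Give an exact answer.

Consider each possible location of the gold coin in turn.
If it is in box 1 (prior 1/5): the host opened box 1, so this case is ruled out; weight (1/5)·0 = 0.
If it is in any of boxes 2, 3, 4, and 5 (prior 1/5 each): box 1 is the lowest-numbered option available, probability 1; weight (1/5)·1 = 1/5 each.
The weights sum to 4/5.
So P(the gold coin in box 2 | the host opened box 1) = (1/5) / (4/5) = 1/4.

1/4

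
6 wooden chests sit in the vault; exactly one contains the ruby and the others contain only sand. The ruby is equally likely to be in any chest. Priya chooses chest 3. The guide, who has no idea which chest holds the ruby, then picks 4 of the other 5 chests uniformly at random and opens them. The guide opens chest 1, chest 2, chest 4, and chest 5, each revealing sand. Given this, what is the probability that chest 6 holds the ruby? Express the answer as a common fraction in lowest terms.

1/2

Consider each possible location of the ruby in turn.
If it is in any of chests 1, 2, 4, and 5 (prior 1/6 each): that chest was opened and seen not to hold the prize — ruled out; weight (1/6)·0 = 0 each.
If it is in either of chests 3 and 6 (prior 1/6 each): the guide picks exactly this set with probability 1/5 regardless, and none is the prize; weight (1/6)·(1/5) = 1/30 each.
The weights sum to 1/15.
So P(the ruby in chest 6 | the guide opened chest 1, chest 2, chest 4, and chest 5) = (1/30) / (1/15) = 1/2.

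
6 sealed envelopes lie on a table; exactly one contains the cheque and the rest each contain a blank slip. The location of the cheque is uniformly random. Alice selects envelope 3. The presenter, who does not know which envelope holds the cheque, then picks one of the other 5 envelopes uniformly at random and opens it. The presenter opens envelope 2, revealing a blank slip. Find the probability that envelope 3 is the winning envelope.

1/5

Consider each possible location of the cheque in turn.
If it is in any of envelopes 1, 3, 4, 5, and 6 (prior 1/6 each): the presenter picks envelope 2 with probability 1/5 regardless, and it is not the prize; weight (1/6)·(1/5) = 1/30 each.
If it is in envelope 2 (prior 1/6): the presenter opened envelope 2, so this case is ruled out; weight (1/6)·0 = 0.
The weights sum to 1/6.
So P(the cheque in envelope 3 | the presenter opened envelope 2) = (1/30) / (1/6) = 1/5.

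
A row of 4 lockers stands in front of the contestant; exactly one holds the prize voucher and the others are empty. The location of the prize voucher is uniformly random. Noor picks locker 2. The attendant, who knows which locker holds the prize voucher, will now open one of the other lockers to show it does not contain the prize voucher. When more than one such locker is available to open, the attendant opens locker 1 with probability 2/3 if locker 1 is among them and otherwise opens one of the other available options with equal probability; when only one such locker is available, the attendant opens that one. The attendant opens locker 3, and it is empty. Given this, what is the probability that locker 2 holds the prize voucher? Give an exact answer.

1/6

Consider each possible location of the prize voucher in turn.
If it is in locker 1 (prior 1/4): locker 1 holds the prize so is unavailable; the attendant chooses uniformly among the 2 others, probability 1/2; weight (1/4)·(1/2) = 1/8.
If it is in locker 2 (prior 1/4): locker 1 is available but not opened; locker 3 gets probability (1 − 2/3)/2 = 1/6; weight (1/4)·(1/6) = 1/24.
If it is in locker 3 (prior 1/4): the attendant opened locker 3, so this case is ruled out; weight (1/4)·0 = 0.
If it is in locker 4 (prior 1/4): locker 1 is available but not opened, probability 1/3; weight (1/4)·(1/3) = 1/12.
The weights sum to 1/4.
So P(the prize voucher in locker 2 | the attendant opened locker 3) = (1/24) / (1/4) = 1/6.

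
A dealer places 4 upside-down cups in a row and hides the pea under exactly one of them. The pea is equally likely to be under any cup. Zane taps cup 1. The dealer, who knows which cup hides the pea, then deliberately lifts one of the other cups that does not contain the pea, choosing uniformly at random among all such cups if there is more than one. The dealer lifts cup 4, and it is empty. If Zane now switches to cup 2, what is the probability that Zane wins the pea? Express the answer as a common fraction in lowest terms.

3/8

Apply Bayes' rule, conditioning on where the pea actually is.
If it is under cup 1 (prior 1/4): the dealer has 3 equally likely choices, so probability 1/3; weight (1/4)·(1/3) = 1/12.
If it is under either of cups 2 and 3 (prior 1/4 each): the dealer has 2 equally likely choices, so probability 1/2; weight (1/4)·(1/2) = 1/8 each.
If it is under cup 4 (prior 1/4): the dealer opened cup 4, so this case is ruled out; weight (1/4)·0 = 0.
The weights sum to 1/3.
So P(the pea under cup 2 | the dealer opened cup 4) = (1/8) / (1/3) = 3/8.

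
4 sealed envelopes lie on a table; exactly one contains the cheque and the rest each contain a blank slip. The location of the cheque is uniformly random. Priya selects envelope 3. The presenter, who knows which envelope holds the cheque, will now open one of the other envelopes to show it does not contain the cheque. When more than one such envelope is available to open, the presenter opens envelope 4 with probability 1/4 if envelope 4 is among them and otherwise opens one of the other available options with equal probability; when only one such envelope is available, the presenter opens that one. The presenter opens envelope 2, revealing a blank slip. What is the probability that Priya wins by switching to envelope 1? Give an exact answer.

6/13

Consider each possible location of the cheque in turn.
If it is in envelope 1 (prior 1/4): envelope 4 is available but not opened, probability 3/4; weight (1/4)·(3/4) = 3/16.
If it is in envelope 2 (prior 1/4): the presenter opened envelope 2, so this case is ruled out; weight (1/4)·0 = 0.
If it is in envelope 3 (prior 1/4): envelope 4 is available but not opened; envelope 2 gets probability (1 − 1/4)/2 = 3/8; weight (1/4)·(3/8) = 3/32.
If it is in envelope 4 (prior 1/4): envelope 4 holds the prize so is unavailable; the presenter chooses uniformly among the 2 others, probability 1/2; weight (1/4)·(1/2) = 1/8.
The weights sum to 13/32.
So P(the cheque in envelope 1 | the presenter opened envelope 2) = (3/16) / (13/32) = 6/13.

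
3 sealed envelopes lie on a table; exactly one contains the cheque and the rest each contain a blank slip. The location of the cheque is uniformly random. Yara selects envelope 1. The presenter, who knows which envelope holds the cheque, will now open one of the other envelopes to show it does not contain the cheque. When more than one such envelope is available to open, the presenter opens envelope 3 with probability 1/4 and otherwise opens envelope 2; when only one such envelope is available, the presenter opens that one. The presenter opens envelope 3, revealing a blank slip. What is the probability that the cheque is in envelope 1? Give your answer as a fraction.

Condition on the true location of the cheque.
If it is in envelope 1 (prior 1/3): envelope 3 is available, opened with probability 1/4; weight (1/3)·(1/4) = 1/12.
If it is in envelope 2 (prior 1/3): only envelope 3 is available, probability 1; weight (1/3)·1 = 1/3.
If it is in envelope 3 (prior 1/3): the presenter opened envelope 3, so this case is ruled out; weight (1/3)·0 = 0.
The weights sum to 5/12.
So P(the cheque in envelope 1 | the presenter opened envelope 3) = (1/12) / (5/12) = 1/5.

1/5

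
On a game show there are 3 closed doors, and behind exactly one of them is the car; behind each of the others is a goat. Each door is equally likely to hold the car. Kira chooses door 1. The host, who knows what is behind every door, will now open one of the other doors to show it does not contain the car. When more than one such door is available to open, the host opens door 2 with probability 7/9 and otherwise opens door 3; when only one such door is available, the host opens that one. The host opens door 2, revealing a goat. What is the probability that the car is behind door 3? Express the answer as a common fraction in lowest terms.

9/16

Condition on the true location of the car.
If it is behind door 1 (prior 1/3): door 2 is available, opened with probability 7/9; weight (1/3)·(7/9) = 7/27.
If it is behind door 2 (prior 1/3): the host opened door 2, so this case is ruled out; weight (1/3)·0 = 0.
If it is behind door 3 (prior 1/3): only door 2 is available, probability 1; weight (1/3)·1 = 1/3.
The weights sum to 16/27.
So P(the car behind door 3 | the host opened door 2) = (1/3) / (16/27) = 9/16.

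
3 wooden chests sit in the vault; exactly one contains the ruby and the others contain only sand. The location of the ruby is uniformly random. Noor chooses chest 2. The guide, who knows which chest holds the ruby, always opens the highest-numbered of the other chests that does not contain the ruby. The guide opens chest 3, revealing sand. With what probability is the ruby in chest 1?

Condition on the true location of the ruby.
If it is in either of chests 1 and 2 (prior 1/3 each): chest 3 is the highest-numbered option available, probability 1; weight (1/3)·1 = 1/3 each.
If it is in chest 3 (prior 1/3): the guide opened chest 3, so this case is ruled out; weight (1/3)·0 = 0.
The weights sum to 2/3.
So P(the ruby in chest 1 | the guide opened chest 3) = (1/3) / (2/3) = 1/2.

1/2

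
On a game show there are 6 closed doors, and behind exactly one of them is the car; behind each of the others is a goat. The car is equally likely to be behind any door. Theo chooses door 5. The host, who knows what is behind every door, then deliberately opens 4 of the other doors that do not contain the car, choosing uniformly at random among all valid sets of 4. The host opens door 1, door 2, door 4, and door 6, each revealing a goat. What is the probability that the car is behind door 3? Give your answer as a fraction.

5/6

Consider each possible location of the car in turn.
If it is behind any of doors 1, 2, 4, and 6 (prior 1/6 each): that door was opened and seen not to hold the prize — ruled out; weight (1/6)·0 = 0 each.
If it is behind door 3 (prior 1/6): the host has no choice, probability 1; weight (1/6)·1 = 1/6.
If it is behind door 5 (prior 1/6): the host has 5 equally likely choices, so probability 1/5; weight (1/6)·(1/5) = 1/30.
The weights sum to 1/5.
So P(the car behind door 3 | the host opened door 1, door 2, door 4, and door 6) = (1/6) / (1/5) = 5/6.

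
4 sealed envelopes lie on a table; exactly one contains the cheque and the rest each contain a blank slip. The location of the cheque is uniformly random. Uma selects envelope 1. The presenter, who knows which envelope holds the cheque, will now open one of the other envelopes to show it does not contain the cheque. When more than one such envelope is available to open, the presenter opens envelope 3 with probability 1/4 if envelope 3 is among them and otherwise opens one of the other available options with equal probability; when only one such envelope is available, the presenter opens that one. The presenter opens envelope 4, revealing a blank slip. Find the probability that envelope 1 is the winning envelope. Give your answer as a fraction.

Condition on the true location of the cheque.
If it is in envelope 1 (prior 1/4): envelope 3 is available but not opened; envelope 4 gets probability (1 − 1/4)/2 = 3/8; weight (1/4)·(3/8) = 3/32.
If it is in envelope 2 (prior 1/4): envelope 3 is available but not opened, probability 3/4; weight (1/4)·(3/4) = 3/16.
If it is in envelope 3 (prior 1/4): envelope 3 holds the prize so is unavailable; the presenter chooses uniformly among the 2 others, probability 1/2; weight (1/4)·(1/2) = 1/8.
If it is in envelope 4 (prior 1/4): the presenter opened envelope 4, so this case is ruled out; weight (1/4)·0 = 0.
The weights sum to 13/32.
So P(the cheque in envelope 1 | the presenter opened envelope 4) = (3/32) / (13/32) = 3/13.

3/13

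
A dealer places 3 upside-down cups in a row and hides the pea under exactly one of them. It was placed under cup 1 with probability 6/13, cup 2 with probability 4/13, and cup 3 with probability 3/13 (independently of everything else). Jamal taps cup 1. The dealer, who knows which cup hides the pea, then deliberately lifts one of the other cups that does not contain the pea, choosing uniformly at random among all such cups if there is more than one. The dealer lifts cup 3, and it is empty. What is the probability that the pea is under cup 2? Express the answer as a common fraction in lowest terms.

Apply Bayes' rule, conditioning on where the pea actually is.
If it is under cup 1 (prior 6/13): the dealer has 2 equally likely choices, so probability 1/2; weight (6/13)·(1/2) = 3/13.
If it is under cup 2 (prior 4/13): the dealer has no choice, probability 1; weight (4/13)·1 = 4/13.
If it is under cup 3 (prior 3/13): the dealer opened cup 3, so this case is ruled out; weight (3/13)·0 = 0.
The weights sum to 7/13.
So P(the pea under cup 2 | the dealer opened cup 3) = (4/13) / (7/13) = 4/7.

4/7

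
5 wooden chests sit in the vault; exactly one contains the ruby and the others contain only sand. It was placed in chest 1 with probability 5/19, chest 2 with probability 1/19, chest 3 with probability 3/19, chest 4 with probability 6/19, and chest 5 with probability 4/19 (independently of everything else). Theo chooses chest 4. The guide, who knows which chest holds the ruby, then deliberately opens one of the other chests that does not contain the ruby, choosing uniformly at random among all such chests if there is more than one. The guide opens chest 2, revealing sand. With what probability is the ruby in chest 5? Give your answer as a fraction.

8/33

Condition on the true location of the ruby.
If it is in chest 1 (prior 5/19): the guide has 3 equally likely choices, so probability 1/3; weight (5/19)·(1/3) = 5/57.
If it is in chest 2 (prior 1/19): the guide opened chest 2, so this case is ruled out; weight (1/19)·0 = 0.
If it is in chest 3 (prior 3/19): the guide has 3 equally likely choices, so probability 1/3; weight (3/19)·(1/3) = 1/19.
If it is in chest 4 (prior 6/19): the guide has 4 equally likely choices, so probability 1/4; weight (6/19)·(1/4) = 3/38.
If it is in chest 5 (prior 4/19): the guide has 3 equally likely choices, so probability 1/3; weight (4/19)·(1/3) = 4/57.
The weights sum to 11/38.
So P(the ruby in chest 5 | the guide opened chest 2) = (4/57) / (11/38) = 8/33.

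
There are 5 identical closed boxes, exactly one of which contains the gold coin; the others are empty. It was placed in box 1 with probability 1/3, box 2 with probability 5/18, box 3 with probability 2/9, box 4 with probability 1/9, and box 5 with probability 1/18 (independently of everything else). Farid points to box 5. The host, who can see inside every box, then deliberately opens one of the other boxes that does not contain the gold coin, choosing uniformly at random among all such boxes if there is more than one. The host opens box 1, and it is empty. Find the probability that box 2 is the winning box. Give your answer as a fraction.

Apply Bayes' rule, conditioning on where the gold coin actually is.
If it is in box 1 (prior 1/3): the host opened box 1, so this case is ruled out; weight (1/3)·0 = 0.
If it is in box 2 (prior 5/18): the host has 3 equally likely choices, so probability 1/3; weight (5/18)·(1/3) = 5/54.
If it is in box 3 (prior 2/9): the host has 3 equally likely choices, so probability 1/3; weight (2/9)·(1/3) = 2/27.
If it is in box 4 (prior 1/9): the host has 3 equally likely choices, so probability 1/3; weight (1/9)·(1/3) = 1/27.
If it is in box 5 (prior 1/18): the host has 4 equally likely choices, so probability 1/4; weight (1/18)·(1/4) = 1/72.
The weights sum to 47/216.
So P(the gold coin in box 2 | the host opened box 1) = (5/54) / (47/216) = 20/47.

20/47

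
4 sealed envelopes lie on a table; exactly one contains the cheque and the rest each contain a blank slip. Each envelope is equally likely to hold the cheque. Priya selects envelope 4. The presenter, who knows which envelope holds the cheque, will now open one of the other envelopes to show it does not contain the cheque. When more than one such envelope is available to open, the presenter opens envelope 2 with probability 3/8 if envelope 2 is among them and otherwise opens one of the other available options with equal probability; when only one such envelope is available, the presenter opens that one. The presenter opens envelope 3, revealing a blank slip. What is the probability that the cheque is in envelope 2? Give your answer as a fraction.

8/23

Apply Bayes' rule, conditioning on where the cheque actually is.
If it is in envelope 1 (prior 1/4): envelope 2 is available but not opened, probability 5/8; weight (1/4)·(5/8) = 5/32.
If it is in envelope 2 (prior 1/4): envelope 2 holds the prize so is unavailable; the presenter chooses uniformly among the 2 others, probability 1/2; weight (1/4)·(1/2) = 1/8.
If it is in envelope 3 (prior 1/4): the presenter opened envelope 3, so this case is ruled out; weight (1/4)·0 = 0.
If it is in envelope 4 (prior 1/4): envelope 2 is available but not opened; envelope 3 gets probability (1 − 3/8)/2 = 5/16; weight (1/4)·(5/16) = 5/64.
The weights sum to 23/64.
So P(the cheque in envelope 2 | the presenter opened envelope 3) = (1/8) / (23/64) = 8/23.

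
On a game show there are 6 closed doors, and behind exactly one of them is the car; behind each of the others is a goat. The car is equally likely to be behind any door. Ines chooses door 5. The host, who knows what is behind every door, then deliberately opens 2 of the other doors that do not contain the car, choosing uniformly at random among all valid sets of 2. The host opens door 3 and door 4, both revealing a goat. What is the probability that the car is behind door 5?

Consider each possible location of the car in turn.
If it is behind any of doors 1, 2, and 6 (prior 1/6 each): the host has 6 equally likely choices, so probability 1/6; weight (1/6)·(1/6) = 1/36 each.
If it is behind either of doors 3 and 4 (prior 1/6 each): that door was opened and seen not to hold the prize — ruled out; weight (1/6)·0 = 0 each.
If it is behind door 5 (prior 1/6): the host has 10 equally likely choices, so probability 1/10; weight (1/6)·(1/10) = 1/60.
The weights sum to 1/10.
So P(the car behind door 5 | the host opened door 3 and door 4) = (1/60) / (1/10) = 1/6.

1/6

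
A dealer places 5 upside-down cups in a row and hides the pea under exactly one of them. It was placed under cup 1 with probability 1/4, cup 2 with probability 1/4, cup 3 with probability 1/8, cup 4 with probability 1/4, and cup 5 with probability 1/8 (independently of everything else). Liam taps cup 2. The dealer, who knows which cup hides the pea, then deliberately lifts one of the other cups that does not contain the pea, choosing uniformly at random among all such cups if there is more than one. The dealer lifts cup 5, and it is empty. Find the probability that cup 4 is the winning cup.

Apply Bayes' rule, conditioning on where the pea actually is.
If it is under either of cups 1 and 4 (prior 1/4 each): the dealer has 3 equally likely choices, so probability 1/3; weight (1/4)·(1/3) = 1/12 each.
If it is under cup 2 (prior 1/4): the dealer has 4 equally likely choices, so probability 1/4; weight (1/4)·(1/4) = 1/16.
If it is under cup 3 (prior 1/8): the dealer has 3 equally likely choices, so probability 1/3; weight (1/8)·(1/3) = 1/24.
If it is under cup 5 (prior 1/8): the dealer opened cup 5, so this case is ruled out; weight (1/8)·0 = 0.
The weights sum to 13/48.
So P(the pea under cup 4 | the dealer opened cup 5) = (1/12) / (13/48) = 4/13.

4/13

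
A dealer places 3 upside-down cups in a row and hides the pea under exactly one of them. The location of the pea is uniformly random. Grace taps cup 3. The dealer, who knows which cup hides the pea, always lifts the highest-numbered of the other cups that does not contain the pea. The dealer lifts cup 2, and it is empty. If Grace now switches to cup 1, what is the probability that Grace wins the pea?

1/2

Consider each possible location of the pea in turn.
If it is under either of cups 1 and 3 (prior 1/3 each): cup 2 is the highest-numbered option available, probability 1; weight (1/3)·1 = 1/3 each.
If it is under cup 2 (prior 1/3): the dealer opened cup 2, so this case is ruled out; weight (1/3)·0 = 0.
The weights sum to 2/3.
So P(the pea under cup 1 | the dealer opened cup 2) = (1/3) / (2/3) = 1/2.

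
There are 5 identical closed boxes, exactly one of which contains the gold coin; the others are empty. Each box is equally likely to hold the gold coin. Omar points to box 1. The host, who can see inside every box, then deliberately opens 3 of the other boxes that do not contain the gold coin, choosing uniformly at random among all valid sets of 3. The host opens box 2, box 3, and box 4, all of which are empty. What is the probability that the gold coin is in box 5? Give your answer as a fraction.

4/5

Consider each possible location of the gold coin in turn.
If it is in box 1 (prior 1/5): the host has 4 equally likely choices, so probability 1/4; weight (1/5)·(1/4) = 1/20.
If it is in any of boxes 2, 3, and 4 (prior 1/5 each): that box was opened and seen not to hold the prize — ruled out; weight (1/5)·0 = 0 each.
If it is in box 5 (prior 1/5): the host has no choice, probability 1; weight (1/5)·1 = 1/5.
The weights sum to 1/4.
So P(the gold coin in box 5 | the host opened box 2, box 3, and box 4) = (1/5) / (1/4) = 4/5.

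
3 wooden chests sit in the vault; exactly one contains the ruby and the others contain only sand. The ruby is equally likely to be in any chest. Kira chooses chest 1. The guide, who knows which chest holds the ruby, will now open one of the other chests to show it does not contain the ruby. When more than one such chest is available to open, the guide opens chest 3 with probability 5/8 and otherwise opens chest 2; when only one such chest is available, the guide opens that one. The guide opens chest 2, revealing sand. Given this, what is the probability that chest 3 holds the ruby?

Condition on the true location of the ruby.
If it is in chest 1 (prior 1/3): chest 3 is available but not opened, probability 3/8; weight (1/3)·(3/8) = 1/8.
If it is in chest 2 (prior 1/3): the guide opened chest 2, so this case is ruled out; weight (1/3)·0 = 0.
If it is in chest 3 (prior 1/3): only chest 2 is available, probability 1; weight (1/3)·1 = 1/3.
The weights sum to 11/24.
So P(the ruby in chest 3 | the guide opened chest 2) = (1/3) / (11/24) = 8/11.

8/11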